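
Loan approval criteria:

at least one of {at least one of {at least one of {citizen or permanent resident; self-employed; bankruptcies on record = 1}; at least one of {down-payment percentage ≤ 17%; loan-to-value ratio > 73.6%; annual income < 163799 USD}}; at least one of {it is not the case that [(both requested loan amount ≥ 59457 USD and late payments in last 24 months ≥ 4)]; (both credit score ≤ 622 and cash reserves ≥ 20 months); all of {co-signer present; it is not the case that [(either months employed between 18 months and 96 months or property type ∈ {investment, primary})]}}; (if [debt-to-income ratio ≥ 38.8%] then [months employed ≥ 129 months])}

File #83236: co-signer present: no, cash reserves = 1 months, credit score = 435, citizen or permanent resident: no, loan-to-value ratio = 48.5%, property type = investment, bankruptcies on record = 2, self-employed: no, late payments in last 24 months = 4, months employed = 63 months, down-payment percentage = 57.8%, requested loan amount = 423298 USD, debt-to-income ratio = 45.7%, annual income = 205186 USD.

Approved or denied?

Denied

Atomic conditions:
  citizen or permanent resident: no → false
  self-employed: no → false
  bankruptcies on record = 1: 2 == 1 is false
  down-payment percentage ≤ 17%: 57.8 ≤ 17 is false
  loan-to-value ratio > 73.6%: 48.5 > 73.6 is false
  annual income < 163799 USD: 205186 < 163799 is false
  requested loan amount ≥ 59457 USD: 423298 ≥ 59457 is true
  late payments in last 24 months ≥ 4: 4 ≥ 4 is true
  credit score ≤ 622: 435 ≤ 622 is true
  cash reserves ≥ 20 months: 1 ≥ 20 is false
  co-signer present: no → false
  months employed between 18 months and 96 months: 63 in [18, 96] is true
  property type ∈ {investment, primary}: investment is in the set → true
  debt-to-income ratio ≥ 38.8%: 45.7 ≥ 38.8 is true
  months employed ≥ 129 months: 63 ≥ 129 is false
Combine:
[1.1] false OR false OR false = false
[1.2] false OR false OR false = false
[1] false OR false = false
[2.1.1] true AND true = true
[2.1] NOT true = false
[2.2] true AND false = false
[2.3.2.1] true OR true = true
[2.3.2] NOT true = false
[2.3] false AND false = false
[2] false OR false OR false = false
[3] true → false = false
[root] false OR false OR false = false
Overall: false → denied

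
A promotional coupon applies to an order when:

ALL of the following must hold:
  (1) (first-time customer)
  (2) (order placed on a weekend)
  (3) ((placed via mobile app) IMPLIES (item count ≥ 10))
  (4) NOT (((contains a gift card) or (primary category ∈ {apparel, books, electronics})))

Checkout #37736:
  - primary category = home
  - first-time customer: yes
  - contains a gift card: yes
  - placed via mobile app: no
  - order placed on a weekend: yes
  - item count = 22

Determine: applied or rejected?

Atomic conditions:
  first-time customer: yes → true
  order placed on a weekend: yes → true
  placed via mobile app: no → false
  item count ≥ 10: 22 ≥ 10 is true
  contains a gift card: yes → true
  primary category ∈ {apparel, books, electronics}: home is not in the set → false
Combine:
[3] false → true (antecedent false ⇒ implication holds) = true
[4.1] true OR false = true
[4] NOT true = false
[root] true AND true AND true AND false = false
Overall: false → rejected

Rejected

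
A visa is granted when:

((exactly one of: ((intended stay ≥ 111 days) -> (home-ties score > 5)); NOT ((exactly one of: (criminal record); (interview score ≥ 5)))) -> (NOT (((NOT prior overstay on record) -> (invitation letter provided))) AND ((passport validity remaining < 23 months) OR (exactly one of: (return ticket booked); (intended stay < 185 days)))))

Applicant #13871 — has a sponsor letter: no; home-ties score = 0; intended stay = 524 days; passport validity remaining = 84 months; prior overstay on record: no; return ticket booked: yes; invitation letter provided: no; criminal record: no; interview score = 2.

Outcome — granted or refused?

Granted

Atomic conditions:
  intended stay ≥ 111 days: 524 ≥ 111 is true
  home-ties score > 5: 0 > 5 is false
  criminal record: no → false
  interview score ≥ 5: 2 ≥ 5 is false
  NOT prior overstay on record: no → true
  invitation letter provided: no → false
  passport validity remaining < 23 months: 84 < 23 is false
  return ticket booked: yes → true
  intended stay < 185 days: 524 < 185 is false
Combine:
[1.1] true → false = false
[1.2.1] exactly-one(false, false) = false
[1.2] NOT false = true
[1] exactly-one(false, true) = true
[2.1.1] true → false = false
[2.1] NOT false = true
[2.2.2] exactly-one(true, false) = true
[2.2] false OR true = true
[2] true AND true = true
[root] true → true = true
Overall: true → granted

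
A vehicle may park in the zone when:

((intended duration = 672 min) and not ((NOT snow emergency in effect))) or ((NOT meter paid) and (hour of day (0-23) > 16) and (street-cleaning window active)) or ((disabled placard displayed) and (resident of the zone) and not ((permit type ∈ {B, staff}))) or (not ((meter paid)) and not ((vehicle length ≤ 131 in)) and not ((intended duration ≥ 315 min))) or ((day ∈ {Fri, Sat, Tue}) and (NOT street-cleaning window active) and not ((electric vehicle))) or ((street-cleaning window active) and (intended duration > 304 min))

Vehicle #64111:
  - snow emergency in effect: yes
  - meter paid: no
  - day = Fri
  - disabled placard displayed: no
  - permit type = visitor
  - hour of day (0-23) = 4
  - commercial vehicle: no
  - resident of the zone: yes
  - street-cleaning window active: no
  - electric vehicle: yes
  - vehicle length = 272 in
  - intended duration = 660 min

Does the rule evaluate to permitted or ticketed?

Ticketed

Atomic conditions:
  intended duration = 672 min: 660 == 672 is false
  NOT snow emergency in effect: yes → false
  NOT meter paid: no → true
  hour of day (0-23) > 16: 4 > 16 is false
  street-cleaning window active: no → false
  disabled placard displayed: no → false
  resident of the zone: yes → true
  permit type ∈ {B, staff}: visitor is not in the set → false
  meter paid: no → false
  vehicle length ≤ 131 in: 272 ≤ 131 is false
  intended duration ≥ 315 min: 660 ≥ 315 is true
  day ∈ {Fri, Sat, Tue}: Fri is in the set → true
  NOT street-cleaning window active: no → true
  electric vehicle: yes → true
  intended duration > 304 min: 660 > 304 is true
Combine:
[1.2] NOT false = true
[1] false AND true = false
[2] true AND false AND false = false
[3.3] NOT false = true
[3] false AND true AND true = false
[4.1] NOT false = true
[4.2] NOT false = true
[4.3] NOT true = false
[4] true AND true AND false = false
[5.3] NOT true = false
[5] true AND true AND false = false
[6] false AND true = false
[root] false OR false OR false OR false OR false OR false = false
Overall: false → ticketed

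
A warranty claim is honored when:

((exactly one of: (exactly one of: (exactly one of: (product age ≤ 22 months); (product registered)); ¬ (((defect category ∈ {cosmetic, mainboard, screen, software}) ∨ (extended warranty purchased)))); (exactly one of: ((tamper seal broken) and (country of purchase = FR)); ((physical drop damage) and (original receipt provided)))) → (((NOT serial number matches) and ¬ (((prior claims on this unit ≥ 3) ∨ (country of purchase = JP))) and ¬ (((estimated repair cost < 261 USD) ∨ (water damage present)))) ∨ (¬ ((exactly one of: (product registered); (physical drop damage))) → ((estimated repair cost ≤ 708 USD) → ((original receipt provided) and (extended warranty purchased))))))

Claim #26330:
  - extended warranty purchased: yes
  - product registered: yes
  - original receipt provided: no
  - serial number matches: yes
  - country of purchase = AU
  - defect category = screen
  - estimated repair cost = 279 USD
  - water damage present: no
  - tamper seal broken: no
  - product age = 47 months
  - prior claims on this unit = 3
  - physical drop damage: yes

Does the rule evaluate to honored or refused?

Atomic conditions:
  product age ≤ 22 months: 47 ≤ 22 is false
  product registered: yes → true
  defect category ∈ {cosmetic, mainboard, screen, software}: screen is in the set → true
  extended warranty purchased: yes → true
  tamper seal broken: no → false
  country of purchase = FR: AU == FR is false
  physical drop damage: yes → true
  original receipt provided: no → false
  NOT serial number matches: yes → false
  prior claims on this unit ≥ 3: 3 ≥ 3 is true
  country of purchase = JP: AU == JP is false
  estimated repair cost < 261 USD: 279 < 261 is false
  water damage present: no → false
  estimated repair cost ≤ 708 USD: 279 ≤ 708 is true
Combine:
[1.1.1] exactly-one(false, true) = true
[1.1.2.1] true OR true = true
[1.1.2] NOT true = false
[1.1] exactly-one(true, false) = true
[1.2.1] false AND false = false
[1.2.2] true AND false = false
[1.2] exactly-one(false, false) = false
[1] exactly-one(true, false) = true
[2.1.2.1] true OR false = true
[2.1.2] NOT true = false
[2.1.3.1] false OR false = false
[2.1.3] NOT false = true
[2.1] false AND false AND true = false
[2.2.1.1] exactly-one(true, true) = false
[2.2.1] NOT false = true
[2.2.2.2] false AND true = false
[2.2.2] true → false = false
[2.2] true → false = false
[2] false OR false = false
[root] true → false = false
Overall: false → refused

Refused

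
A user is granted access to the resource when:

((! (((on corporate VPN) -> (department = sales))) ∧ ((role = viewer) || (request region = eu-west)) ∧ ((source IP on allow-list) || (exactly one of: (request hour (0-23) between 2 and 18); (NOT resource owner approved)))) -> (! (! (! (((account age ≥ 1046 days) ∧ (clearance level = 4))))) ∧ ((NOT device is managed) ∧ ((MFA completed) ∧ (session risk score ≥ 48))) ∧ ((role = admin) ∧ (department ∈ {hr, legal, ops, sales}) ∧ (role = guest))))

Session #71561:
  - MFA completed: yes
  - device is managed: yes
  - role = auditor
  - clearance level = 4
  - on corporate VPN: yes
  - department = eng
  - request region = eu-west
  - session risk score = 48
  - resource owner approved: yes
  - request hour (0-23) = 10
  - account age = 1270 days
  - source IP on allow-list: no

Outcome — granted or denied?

Atomic conditions:
  on corporate VPN: yes → true
  department = sales: eng == sales is false
  role = viewer: auditor == viewer is false
  request region = eu-west: eu-west == eu-west is true
  source IP on allow-list: no → false
  request hour (0-23) between 2 and 18: 10 in [2, 18] is true
  NOT resource owner approved: yes → false
  account age ≥ 1046 days: 1270 ≥ 1046 is true
  clearance level = 4: 4 == 4 is true
  NOT device is managed: yes → false
  MFA completed: yes → true
  session risk score ≥ 48: 48 ≥ 48 is true
  role = admin: auditor == admin is false
  department ∈ {hr, legal, ops, sales}: eng is not in the set → false
  role = guest: auditor == guest is false
Combine:
[1.1.1] true → false = false
[1.1] NOT false = true
[1.2] false OR true = true
[1.3.2] exactly-one(true, false) = true
[1.3] false OR true = true
[1] true AND true AND true = true
[2.1.1.1.1] true AND true = true
[2.1.1.1] NOT true = false
[2.1.1] NOT false = true
[2.1] NOT true = false
[2.2.2] true AND true = true
[2.2] false AND true = false
[2.3] false AND false AND false = false
[2] false AND false AND false = false
[root] true → false = false
Overall: false → denied

Denied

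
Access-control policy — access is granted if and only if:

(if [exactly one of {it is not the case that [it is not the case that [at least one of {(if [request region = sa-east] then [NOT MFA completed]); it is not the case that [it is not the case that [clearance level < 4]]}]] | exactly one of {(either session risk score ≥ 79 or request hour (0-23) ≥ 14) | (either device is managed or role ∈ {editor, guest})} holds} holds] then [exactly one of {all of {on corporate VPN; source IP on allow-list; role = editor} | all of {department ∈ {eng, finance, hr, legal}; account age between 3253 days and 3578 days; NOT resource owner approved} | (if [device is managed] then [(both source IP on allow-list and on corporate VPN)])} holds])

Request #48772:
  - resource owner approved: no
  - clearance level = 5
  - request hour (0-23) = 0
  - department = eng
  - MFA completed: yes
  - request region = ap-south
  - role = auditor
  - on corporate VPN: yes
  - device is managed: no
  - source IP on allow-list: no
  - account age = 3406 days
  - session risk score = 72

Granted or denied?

Denied

Atomic conditions:
  request region = sa-east: ap-south == sa-east is false
  NOT MFA completed: yes → false
  clearance level < 4: 5 < 4 is false
  session risk score ≥ 79: 72 ≥ 79 is false
  request hour (0-23) ≥ 14: 0 ≥ 14 is false
  device is managed: no → false
  role ∈ {editor, guest}: auditor is not in the set → false
  on corporate VPN: yes → true
  source IP on allow-list: no → false
  role = editor: auditor == editor is false
  department ∈ {eng, finance, hr, legal}: eng is in the set → true
  account age between 3253 days and 3578 days: 3406 in [3253, 3578] is true
  NOT resource owner approved: no → true
Combine:
[1.1.1.1.1] false → false (antecedent false ⇒ implication holds) = true
[1.1.1.1.2.1] NOT false = true
[1.1.1.1.2] NOT true = false
[1.1.1.1] true OR false = true
[1.1.1] NOT true = false
[1.1] NOT false = true
[1.2.1] false OR false = false
[1.2.2] false OR false = false
[1.2] exactly-one(false, false) = false
[1] exactly-one(true, false) = true
[2.1] true AND false AND false = false
[2.2] true AND true AND true = true
[2.3.2] false AND true = false
[2.3] false → false (antecedent false ⇒ implication holds) = true
[2] exactly-one(false, true, true) = false
[root] true → false = false
Overall: false → denied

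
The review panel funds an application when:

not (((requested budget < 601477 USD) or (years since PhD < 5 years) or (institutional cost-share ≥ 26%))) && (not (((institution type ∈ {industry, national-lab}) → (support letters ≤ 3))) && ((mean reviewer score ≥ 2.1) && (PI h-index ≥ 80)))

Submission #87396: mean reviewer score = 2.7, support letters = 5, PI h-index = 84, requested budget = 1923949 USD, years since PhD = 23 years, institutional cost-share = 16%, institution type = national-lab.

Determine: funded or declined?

Funded

Atomic conditions:
  requested budget < 601477 USD: 1923949 < 601477 is false
  years since PhD < 5 years: 23 < 5 is false
  institutional cost-share ≥ 26%: 16 ≥ 26 is false
  institution type ∈ {industry, national-lab}: national-lab is in the set → true
  support letters ≤ 3: 5 ≤ 3 is false
  mean reviewer score ≥ 2.1: 2.7 ≥ 2.1 is true
  PI h-index ≥ 80: 84 ≥ 80 is true
Combine:
[1.1] false OR false OR false = false
[1] NOT false = true
[2.1.1] true → false = false
[2.1] NOT false = true
[2.2] true AND true = true
[2] true AND true = true
[root] true AND true = true
Overall: true → funded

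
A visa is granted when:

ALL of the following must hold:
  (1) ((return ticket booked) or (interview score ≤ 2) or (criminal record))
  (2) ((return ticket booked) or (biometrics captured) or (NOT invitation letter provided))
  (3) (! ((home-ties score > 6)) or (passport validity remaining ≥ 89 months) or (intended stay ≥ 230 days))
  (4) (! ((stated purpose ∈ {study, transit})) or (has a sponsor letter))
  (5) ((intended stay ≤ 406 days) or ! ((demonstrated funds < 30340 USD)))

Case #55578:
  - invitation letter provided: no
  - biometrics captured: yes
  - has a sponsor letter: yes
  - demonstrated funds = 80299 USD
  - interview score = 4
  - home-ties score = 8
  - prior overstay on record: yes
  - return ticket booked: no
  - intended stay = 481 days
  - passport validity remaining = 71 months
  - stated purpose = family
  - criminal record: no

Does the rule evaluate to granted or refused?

Atomic conditions:
  return ticket booked: no → false
  interview score ≤ 2: 4 ≤ 2 is false
  criminal record: no → false
  biometrics captured: yes → true
  NOT invitation letter provided: no → true
  home-ties score > 6: 8 > 6 is true
  passport validity remaining ≥ 89 months: 71 ≥ 89 is false
  intended stay ≥ 230 days: 481 ≥ 230 is true
  stated purpose ∈ {study, transit}: family is not in the set → false
  has a sponsor letter: yes → true
  intended stay ≤ 406 days: 481 ≤ 406 is false
  demonstrated funds < 30340 USD: 80299 < 30340 is false
Combine:
[1] false OR false OR false = false
[2] false OR true OR true = true
[3.1] NOT true = false
[3] false OR false OR true = true
[4.1] NOT false = true
[4] true OR true = true
[5.2] NOT false = true
[5] false OR true = true
[root] false AND true AND true AND true AND true = false
Overall: false → refused

Refused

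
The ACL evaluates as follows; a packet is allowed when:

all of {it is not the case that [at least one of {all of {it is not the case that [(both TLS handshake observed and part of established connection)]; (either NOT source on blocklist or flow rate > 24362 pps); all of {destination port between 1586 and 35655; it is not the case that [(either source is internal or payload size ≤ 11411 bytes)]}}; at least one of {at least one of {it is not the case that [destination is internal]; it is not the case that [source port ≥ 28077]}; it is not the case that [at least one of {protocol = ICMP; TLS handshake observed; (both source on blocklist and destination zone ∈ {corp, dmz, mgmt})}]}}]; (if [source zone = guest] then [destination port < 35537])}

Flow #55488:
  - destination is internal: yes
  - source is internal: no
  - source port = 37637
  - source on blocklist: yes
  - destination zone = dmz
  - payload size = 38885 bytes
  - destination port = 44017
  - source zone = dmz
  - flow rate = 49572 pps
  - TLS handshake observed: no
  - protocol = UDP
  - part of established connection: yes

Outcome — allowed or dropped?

Atomic conditions:
  TLS handshake observed: no → false
  part of established connection: yes → true
  NOT source on blocklist: yes → false
  flow rate > 24362 pps: 49572 > 24362 is true
  destination port between 1586 and 35655: 44017 in [1586, 35655] is false
  source is internal: no → false
  payload size ≤ 11411 bytes: 38885 ≤ 11411 is false
  destination is internal: yes → true
  source port ≥ 28077: 37637 ≥ 28077 is true
  protocol = ICMP: UDP == ICMP is false
  source on blocklist: yes → true
  destination zone ∈ {corp, dmz, mgmt}: dmz is in the set → true
  source zone = guest: dmz == guest is false
  destination port < 35537: 44017 < 35537 is false
Combine:
[1.1.1.1.1] false AND true = false
[1.1.1.1] NOT false = true
[1.1.1.2] false OR true = true
[1.1.1.3.2.1] false OR false = false
[1.1.1.3.2] NOT false = true
[1.1.1.3] false AND true = false
[1.1.1] true AND true AND false = false
[1.1.2.1.1] NOT true = false
[1.1.2.1.2] NOT true = false
[1.1.2.1] false OR false = false
[1.1.2.2.1.3] true AND true = true
[1.1.2.2.1] false OR false OR true = true
[1.1.2.2] NOT true = false
[1.1.2] false OR false = false
[1.1] false OR false = false
[1] NOT false = true
[2] false → false (antecedent false ⇒ implication holds) = true
[root] true AND true = true
Overall: true → allowed

Allowed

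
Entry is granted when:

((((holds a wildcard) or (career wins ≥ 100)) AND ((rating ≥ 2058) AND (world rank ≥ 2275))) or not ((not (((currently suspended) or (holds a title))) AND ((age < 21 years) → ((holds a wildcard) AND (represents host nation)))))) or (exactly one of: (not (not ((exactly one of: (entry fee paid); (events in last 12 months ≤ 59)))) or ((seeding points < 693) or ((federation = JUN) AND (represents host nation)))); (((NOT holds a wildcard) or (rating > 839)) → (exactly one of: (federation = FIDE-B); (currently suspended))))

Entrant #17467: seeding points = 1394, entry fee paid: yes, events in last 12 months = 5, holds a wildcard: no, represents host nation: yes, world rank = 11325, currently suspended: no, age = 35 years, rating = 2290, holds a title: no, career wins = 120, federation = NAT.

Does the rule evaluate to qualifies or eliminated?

Atomic conditions:
  holds a wildcard: no → false
  career wins ≥ 100: 120 ≥ 100 is true
  rating ≥ 2058: 2290 ≥ 2058 is true
  world rank ≥ 2275: 11325 ≥ 2275 is true
  currently suspended: no → false
  holds a title: no → false
  age < 21 years: 35 < 21 is false
  represents host nation: yes → true
  entry fee paid: yes → true
  events in last 12 months ≤ 59: 5 ≤ 59 is true
  seeding points < 693: 1394 < 693 is false
  federation = JUN: NAT == JUN is false
  NOT holds a wildcard: no → true
  rating > 839: 2290 > 839 is true
  federation = FIDE-B: NAT == FIDE-B is false
Combine:
[1.1.1] false OR true = true
[1.1.2] true AND true = true
[1.1] true AND true = true
[1.2.1.1.1] false OR false = false
[1.2.1.1] NOT false = true
[1.2.1.2.2] false AND true = false
[1.2.1.2] false → false (antecedent false ⇒ implication holds) = true
[1.2.1] true AND true = true
[1.2] NOT true = false
[1] true OR false = true
[2.1.1.1.1] exactly-one(true, true) = false
[2.1.1.1] NOT false = true
[2.1.1] NOT true = false
[2.1.2.2] false AND true = false
[2.1.2] false OR false = false
[2.1] false OR false = false
[2.2.1] true OR true = true
[2.2.2] exactly-one(false, false) = false
[2.2] true → false = false
[2] exactly-one(false, false) = false
[root] true OR false = true
Overall: true → qualifies

Qualifies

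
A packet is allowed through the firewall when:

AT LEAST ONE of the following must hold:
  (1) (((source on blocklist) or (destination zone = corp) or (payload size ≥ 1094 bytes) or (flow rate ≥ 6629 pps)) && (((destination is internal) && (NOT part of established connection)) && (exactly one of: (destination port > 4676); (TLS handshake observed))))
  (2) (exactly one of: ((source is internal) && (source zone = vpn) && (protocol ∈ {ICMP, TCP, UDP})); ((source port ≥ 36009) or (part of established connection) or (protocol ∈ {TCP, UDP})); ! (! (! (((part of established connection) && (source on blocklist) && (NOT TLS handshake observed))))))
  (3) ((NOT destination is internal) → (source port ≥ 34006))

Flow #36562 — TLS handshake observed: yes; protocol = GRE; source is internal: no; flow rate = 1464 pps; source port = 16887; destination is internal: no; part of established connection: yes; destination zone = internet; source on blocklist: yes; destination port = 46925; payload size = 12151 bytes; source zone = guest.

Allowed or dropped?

Atomic conditions:
  source on blocklist: yes → true
  destination zone = corp: internet == corp is false
  payload size ≥ 1094 bytes: 12151 ≥ 1094 is true
  flow rate ≥ 6629 pps: 1464 ≥ 6629 is false
  destination is internal: no → false
  NOT part of established connection: yes → false
  destination port > 4676: 46925 > 4676 is true
  TLS handshake observed: yes → true
  source is internal: no → false
  source zone = vpn: guest == vpn is false
  protocol ∈ {ICMP, TCP, UDP}: GRE is not in the set → false
  source port ≥ 36009: 16887 ≥ 36009 is false
  part of established connection: yes → true
  protocol ∈ {TCP, UDP}: GRE is not in the set → false
  NOT TLS handshake observed: yes → false
  NOT destination is internal: no → true
  source port ≥ 34006: 16887 ≥ 34006 is false
Combine:
[1.1] true OR false OR true OR false = true
[1.2.1] false AND false = false
[1.2.2] exactly-one(true, true) = false
[1.2] false AND false = false
[1] true AND false = false
[2.1] false AND false AND false = false
[2.2] false OR true OR false = true
[2.3.1.1.1] true AND true AND false = false
[2.3.1.1] NOT false = true
[2.3.1] NOT true = false
[2.3] NOT false = true
[2] exactly-one(false, true, true) = false
[3] true → false = false
[root] false OR false OR false = false
Overall: false → dropped

Dropped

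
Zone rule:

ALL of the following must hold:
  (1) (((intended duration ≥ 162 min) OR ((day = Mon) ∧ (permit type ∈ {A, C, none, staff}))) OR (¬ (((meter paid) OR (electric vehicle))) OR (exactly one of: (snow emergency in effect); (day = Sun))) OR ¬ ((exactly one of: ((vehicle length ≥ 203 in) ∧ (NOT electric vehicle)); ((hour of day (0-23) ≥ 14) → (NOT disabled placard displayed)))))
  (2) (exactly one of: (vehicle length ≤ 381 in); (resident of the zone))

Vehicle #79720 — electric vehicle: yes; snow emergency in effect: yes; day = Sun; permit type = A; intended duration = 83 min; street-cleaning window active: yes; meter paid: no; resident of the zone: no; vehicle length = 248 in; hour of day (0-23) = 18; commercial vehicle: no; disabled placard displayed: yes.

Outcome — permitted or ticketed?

Atomic conditions:
  intended duration ≥ 162 min: 83 ≥ 162 is false
  day = Mon: Sun == Mon is false
  permit type ∈ {A, C, none, staff}: A is in the set → true
  meter paid: no → false
  electric vehicle: yes → true
  snow emergency in effect: yes → true
  day = Sun: Sun == Sun is true
  vehicle length ≥ 203 in: 248 ≥ 203 is true
  NOT electric vehicle: yes → false
  hour of day (0-23) ≥ 14: 18 ≥ 14 is true
  NOT disabled placard displayed: yes → false
  vehicle length ≤ 381 in: 248 ≤ 381 is true
  resident of the zone: no → false
Combine:
[1.1.2] false AND true = false
[1.1] false OR false = false
[1.2.1.1] false OR true = true
[1.2.1] NOT true = false
[1.2.2] exactly-one(true, true) = false
[1.2] false OR false = false
[1.3.1.1] true AND false = false
[1.3.1.2] true → false = false
[1.3.1] exactly-one(false, false) = false
[1.3] NOT false = true
[1] false OR false OR true = true
[2] exactly-one(true, false) = true
[root] true AND true = true
Overall: true → permitted

Permitted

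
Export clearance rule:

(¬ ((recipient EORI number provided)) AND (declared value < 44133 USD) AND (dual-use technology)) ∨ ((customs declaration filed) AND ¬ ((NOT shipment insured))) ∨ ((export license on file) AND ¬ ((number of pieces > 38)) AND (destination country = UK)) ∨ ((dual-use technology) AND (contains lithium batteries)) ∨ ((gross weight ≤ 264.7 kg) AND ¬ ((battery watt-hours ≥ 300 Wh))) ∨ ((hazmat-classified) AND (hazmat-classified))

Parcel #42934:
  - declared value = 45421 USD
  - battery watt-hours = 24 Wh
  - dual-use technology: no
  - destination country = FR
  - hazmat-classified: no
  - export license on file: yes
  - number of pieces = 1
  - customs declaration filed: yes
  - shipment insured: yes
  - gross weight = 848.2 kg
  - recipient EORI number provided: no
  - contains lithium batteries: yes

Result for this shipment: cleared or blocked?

Cleared

Atomic conditions:
  recipient EORI number provided: no → false
  declared value < 44133 USD: 45421 < 44133 is false
  dual-use technology: no → false
  customs declaration filed: yes → true
  NOT shipment insured: yes → false
  export license on file: yes → true
  number of pieces > 38: 1 > 38 is false
  destination country = UK: FR == UK is false
  contains lithium batteries: yes → true
  gross weight ≤ 264.7 kg: 848.2 ≤ 264.7 is false
  battery watt-hours ≥ 300 Wh: 24 ≥ 300 is false
  hazmat-classified: no → false
Combine:
[1.1] NOT false = true
[1] true AND false AND false = false
[2.2] NOT false = true
[2] true AND true = true
[3.2] NOT false = true
[3] true AND true AND false = false
[4] false AND true = false
[5.2] NOT false = true
[5] false AND true = false
[6] false AND false = false
[root] false OR true OR false OR false OR false OR false = true
Overall: true → cleared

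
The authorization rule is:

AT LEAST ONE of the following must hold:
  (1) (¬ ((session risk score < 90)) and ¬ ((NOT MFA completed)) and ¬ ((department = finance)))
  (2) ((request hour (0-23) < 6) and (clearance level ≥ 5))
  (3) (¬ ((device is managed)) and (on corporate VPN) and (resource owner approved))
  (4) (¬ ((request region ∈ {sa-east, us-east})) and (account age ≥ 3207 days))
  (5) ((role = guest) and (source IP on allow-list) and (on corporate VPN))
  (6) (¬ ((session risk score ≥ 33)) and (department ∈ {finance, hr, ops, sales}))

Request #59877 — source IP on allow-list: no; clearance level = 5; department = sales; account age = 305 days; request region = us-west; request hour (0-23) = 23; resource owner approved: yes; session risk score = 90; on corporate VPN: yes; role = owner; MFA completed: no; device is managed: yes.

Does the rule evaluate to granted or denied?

Atomic conditions:
  session risk score < 90: 90 < 90 is false
  NOT MFA completed: no → true
  department = finance: sales == finance is false
  request hour (0-23) < 6: 23 < 6 is false
  clearance level ≥ 5: 5 ≥ 5 is true
  device is managed: yes → true
  on corporate VPN: yes → true
  resource owner approved: yes → true
  request region ∈ {sa-east, us-east}: us-west is not in the set → false
  account age ≥ 3207 days: 305 ≥ 3207 is false
  role = guest: owner == guest is false
  source IP on allow-list: no → false
  session risk score ≥ 33: 90 ≥ 33 is true
  department ∈ {finance, hr, ops, sales}: sales is in the set → true
Combine:
[1.1] NOT false = true
[1.2] NOT true = false
[1.3] NOT false = true
[1] true AND false AND true = false
[2] false AND true = false
[3.1] NOT true = false
[3] false AND true AND true = false
[4.1] NOT false = true
[4] true AND false = false
[5] false AND false AND true = false
[6.1] NOT true = false
[6] false AND true = false
[root] false OR false OR false OR false OR false OR false = false
Overall: false → denied

Denied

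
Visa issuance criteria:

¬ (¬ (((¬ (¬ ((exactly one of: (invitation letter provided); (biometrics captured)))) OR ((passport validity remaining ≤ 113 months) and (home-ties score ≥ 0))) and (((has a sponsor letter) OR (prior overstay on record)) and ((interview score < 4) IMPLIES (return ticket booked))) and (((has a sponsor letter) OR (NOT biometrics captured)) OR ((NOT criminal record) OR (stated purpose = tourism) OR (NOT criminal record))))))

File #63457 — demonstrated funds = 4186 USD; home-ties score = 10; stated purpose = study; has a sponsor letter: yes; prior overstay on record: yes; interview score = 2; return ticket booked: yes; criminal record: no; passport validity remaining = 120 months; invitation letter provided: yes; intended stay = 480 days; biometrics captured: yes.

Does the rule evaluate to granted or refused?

Refused

Atomic conditions:
  invitation letter provided: yes → true
  biometrics captured: yes → true
  passport validity remaining ≤ 113 months: 120 ≤ 113 is false
  home-ties score ≥ 0: 10 ≥ 0 is true
  has a sponsor letter: yes → true
  prior overstay on record: yes → true
  interview score < 4: 2 < 4 is true
  return ticket booked: yes → true
  NOT biometrics captured: yes → false
  NOT criminal record: no → true
  stated purpose = tourism: study == tourism is false
Combine:
[1.1.1.1.1.1] exactly-one(true, true) = false
[1.1.1.1.1] NOT false = true
[1.1.1.1] NOT true = false
[1.1.1.2] false AND true = false
[1.1.1] false OR false = false
[1.1.2.1] true OR true = true
[1.1.2.2] true → true = true
[1.1.2] true AND true = true
[1.1.3.1] true OR false = true
[1.1.3.2] true OR false OR true = true
[1.1.3] true OR true = true
[1.1] false AND true AND true = false
[1] NOT false = true
[root] NOT true = false
Overall: false → refused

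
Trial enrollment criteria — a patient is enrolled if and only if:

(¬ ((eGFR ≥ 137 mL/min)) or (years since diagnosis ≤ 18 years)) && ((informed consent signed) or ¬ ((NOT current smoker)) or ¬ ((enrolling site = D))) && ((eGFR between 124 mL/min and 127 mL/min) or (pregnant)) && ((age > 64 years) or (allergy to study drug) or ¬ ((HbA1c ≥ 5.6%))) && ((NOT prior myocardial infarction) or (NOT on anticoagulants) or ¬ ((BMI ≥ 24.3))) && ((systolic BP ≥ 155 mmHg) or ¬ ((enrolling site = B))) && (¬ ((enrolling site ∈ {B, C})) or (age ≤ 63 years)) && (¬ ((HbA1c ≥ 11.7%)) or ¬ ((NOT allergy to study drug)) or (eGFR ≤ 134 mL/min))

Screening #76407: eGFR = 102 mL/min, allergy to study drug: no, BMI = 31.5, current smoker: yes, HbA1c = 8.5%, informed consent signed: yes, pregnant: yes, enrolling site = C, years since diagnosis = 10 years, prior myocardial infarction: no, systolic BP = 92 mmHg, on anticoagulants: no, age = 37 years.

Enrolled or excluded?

Excluded

Atomic conditions:
  eGFR ≥ 137 mL/min: 102 ≥ 137 is false
  years since diagnosis ≤ 18 years: 10 ≤ 18 is true
  informed consent signed: yes → true
  NOT current smoker: yes → false
  enrolling site = D: C == D is false
  eGFR between 124 mL/min and 127 mL/min: 102 in [124, 127] is false
  pregnant: yes → true
  age > 64 years: 37 > 64 is false
  allergy to study drug: no → false
  HbA1c ≥ 5.6%: 8.5 ≥ 5.6 is true
  NOT prior myocardial infarction: no → true
  NOT on anticoagulants: no → true
  BMI ≥ 24.3: 31.5 ≥ 24.3 is true
  systolic BP ≥ 155 mmHg: 92 ≥ 155 is false
  enrolling site = B: C == B is false
  enrolling site ∈ {B, C}: C is in the set → true
  age ≤ 63 years: 37 ≤ 63 is true
  HbA1c ≥ 11.7%: 8.5 ≥ 11.7 is false
  NOT allergy to study drug: no → true
  eGFR ≤ 134 mL/min: 102 ≤ 134 is true
Combine:
[1.1] NOT false = true
[1] true OR true = true
[2.2] NOT false = true
[2.3] NOT false = true
[2] true OR true OR true = true
[3] false OR true = true
[4.3] NOT true = false
[4] false OR false OR false = false
[5.3] NOT true = false
[5] true OR true OR false = true
[6.2] NOT false = true
[6] false OR true = true
[7.1] NOT true = false
[7] false OR true = true
[8.1] NOT false = true
[8.2] NOT true = false
[8] true OR false OR true = true
[root] true AND true AND true AND false AND true AND true AND true AND true = false
Overall: false → excluded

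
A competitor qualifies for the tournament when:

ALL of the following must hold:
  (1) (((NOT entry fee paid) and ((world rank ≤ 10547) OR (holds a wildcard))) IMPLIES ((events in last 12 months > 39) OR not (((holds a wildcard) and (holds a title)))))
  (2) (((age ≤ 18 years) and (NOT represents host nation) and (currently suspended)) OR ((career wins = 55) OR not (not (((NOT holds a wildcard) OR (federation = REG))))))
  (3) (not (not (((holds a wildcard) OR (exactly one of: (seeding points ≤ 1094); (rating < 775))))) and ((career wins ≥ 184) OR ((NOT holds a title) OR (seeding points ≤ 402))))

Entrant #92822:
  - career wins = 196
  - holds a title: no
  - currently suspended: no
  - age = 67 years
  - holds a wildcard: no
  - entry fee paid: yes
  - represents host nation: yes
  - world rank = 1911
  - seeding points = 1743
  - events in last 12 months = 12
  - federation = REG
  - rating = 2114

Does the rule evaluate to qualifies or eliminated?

Eliminated

Atomic conditions:
  NOT entry fee paid: yes → false
  world rank ≤ 10547: 1911 ≤ 10547 is true
  holds a wildcard: no → false
  events in last 12 months > 39: 12 > 39 is false
  holds a title: no → false
  age ≤ 18 years: 67 ≤ 18 is false
  NOT represents host nation: yes → false
  currently suspended: no → false
  career wins = 55: 196 == 55 is false
  NOT holds a wildcard: no → true
  federation = REG: REG == REG is true
  seeding points ≤ 1094: 1743 ≤ 1094 is false
  rating < 775: 2114 < 775 is false
  career wins ≥ 184: 196 ≥ 184 is true
  NOT holds a title: no → true
  seeding points ≤ 402: 1743 ≤ 402 is false
Combine:
[1.1.2] true OR false = true
[1.1] false AND true = false
[1.2.2.1] false AND false = false
[1.2.2] NOT false = true
[1.2] false OR true = true
[1] false → true (antecedent false ⇒ implication holds) = true
[2.1] false AND false AND false = false
[2.2.2.1.1] true OR true = true
[2.2.2.1] NOT true = false
[2.2.2] NOT false = true
[2.2] false OR true = true
[2] false OR true = true
[3.1.1.1.2] exactly-one(false, false) = false
[3.1.1.1] false OR false = false
[3.1.1] NOT false = true
[3.1] NOT true = false
[3.2.2] true OR false = true
[3.2] true OR true = true
[3] false AND true = false
[root] true AND true AND false = false
Overall: false → eliminated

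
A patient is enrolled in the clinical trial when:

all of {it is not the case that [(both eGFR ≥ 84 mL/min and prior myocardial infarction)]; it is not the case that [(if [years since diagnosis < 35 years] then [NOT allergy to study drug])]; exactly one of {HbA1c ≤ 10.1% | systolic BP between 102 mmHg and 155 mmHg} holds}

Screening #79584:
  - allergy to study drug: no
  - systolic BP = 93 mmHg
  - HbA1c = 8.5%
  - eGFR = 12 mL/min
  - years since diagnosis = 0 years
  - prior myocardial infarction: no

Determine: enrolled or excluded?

Atomic conditions:
  eGFR ≥ 84 mL/min: 12 ≥ 84 is false
  prior myocardial infarction: no → false
  years since diagnosis < 35 years: 0 < 35 is true
  NOT allergy to study drug: no → true
  HbA1c ≤ 10.1%: 8.5 ≤ 10.1 is true
  systolic BP between 102 mmHg and 155 mmHg: 93 in [102, 155] is false
Combine:
[1.1] false AND false = false
[1] NOT false = true
[2.1] true → true = true
[2] NOT true = false
[3] exactly-one(true, false) = true
[root] true AND false AND true = false
Overall: false → excluded

Excluded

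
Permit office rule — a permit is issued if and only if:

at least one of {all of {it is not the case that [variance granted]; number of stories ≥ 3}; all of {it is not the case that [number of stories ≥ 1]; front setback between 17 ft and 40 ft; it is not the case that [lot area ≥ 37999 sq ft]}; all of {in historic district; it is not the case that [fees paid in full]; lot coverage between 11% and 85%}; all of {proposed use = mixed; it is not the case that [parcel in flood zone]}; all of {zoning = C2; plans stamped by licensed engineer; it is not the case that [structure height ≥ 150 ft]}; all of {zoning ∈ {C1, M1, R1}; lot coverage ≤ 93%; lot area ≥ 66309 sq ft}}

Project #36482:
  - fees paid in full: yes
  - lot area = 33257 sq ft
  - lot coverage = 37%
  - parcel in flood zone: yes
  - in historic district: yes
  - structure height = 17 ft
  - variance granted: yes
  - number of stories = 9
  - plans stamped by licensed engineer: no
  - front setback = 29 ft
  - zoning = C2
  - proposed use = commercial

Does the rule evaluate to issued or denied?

Atomic conditions:
  variance granted: yes → true
  number of stories ≥ 3: 9 ≥ 3 is true
  number of stories ≥ 1: 9 ≥ 1 is true
  front setback between 17 ft and 40 ft: 29 in [17, 40] is true
  lot area ≥ 37999 sq ft: 33257 ≥ 37999 is false
  in historic district: yes → true
  fees paid in full: yes → true
  lot coverage between 11% and 85%: 37 in [11, 85] is true
  proposed use = mixed: commercial == mixed is false
  parcel in flood zone: yes → true
  zoning = C2: C2 == C2 is true
  plans stamped by licensed engineer: no → false
  structure height ≥ 150 ft: 17 ≥ 150 is false
  zoning ∈ {C1, M1, R1}: C2 is not in the set → false
  lot coverage ≤ 93%: 37 ≤ 93 is true
  lot area ≥ 66309 sq ft: 33257 ≥ 66309 is false
Combine:
[1.1] NOT true = false
[1] false AND true = false
[2.1] NOT true = false
[2.3] NOT false = true
[2] false AND true AND true = false
[3.2] NOT true = false
[3] true AND false AND true = false
[4.2] NOT true = false
[4] false AND false = false
[5.3] NOT false = true
[5] true AND false AND true = false
[6] false AND true AND false = false
[root] false OR false OR false OR false OR false OR false = false
Overall: false → denied

Denied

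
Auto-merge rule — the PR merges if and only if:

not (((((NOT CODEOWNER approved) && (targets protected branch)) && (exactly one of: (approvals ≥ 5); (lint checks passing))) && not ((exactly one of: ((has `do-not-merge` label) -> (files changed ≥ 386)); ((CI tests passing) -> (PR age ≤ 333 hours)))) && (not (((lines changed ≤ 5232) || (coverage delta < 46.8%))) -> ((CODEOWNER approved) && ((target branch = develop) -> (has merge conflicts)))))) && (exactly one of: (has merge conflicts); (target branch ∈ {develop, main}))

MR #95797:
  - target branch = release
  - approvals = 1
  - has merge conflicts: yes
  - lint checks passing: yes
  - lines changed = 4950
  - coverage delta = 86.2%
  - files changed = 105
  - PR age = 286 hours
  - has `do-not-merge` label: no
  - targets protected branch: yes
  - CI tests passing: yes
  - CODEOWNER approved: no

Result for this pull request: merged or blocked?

Blocked

Atomic conditions:
  NOT CODEOWNER approved: no → true
  targets protected branch: yes → true
  approvals ≥ 5: 1 ≥ 5 is false
  lint checks passing: yes → true
  has `do-not-merge` label: no → false
  files changed ≥ 386: 105 ≥ 386 is false
  CI tests passing: yes → true
  PR age ≤ 333 hours: 286 ≤ 333 is true
  lines changed ≤ 5232: 4950 ≤ 5232 is true
  coverage delta < 46.8%: 86.2 < 46.8 is false
  CODEOWNER approved: no → false
  target branch = develop: release == develop is false
  has merge conflicts: yes → true
  target branch ∈ {develop, main}: release is not in the set → false
Combine:
[1.1.1.1] true AND true = true
[1.1.1.2] exactly-one(false, true) = true
[1.1.1] true AND true = true
[1.1.2.1.1] false → false (antecedent false ⇒ implication holds) = true
[1.1.2.1.2] true → true = true
[1.1.2.1] exactly-one(true, true) = false
[1.1.2] NOT false = true
[1.1.3.1.1] true OR false = true
[1.1.3.1] NOT true = false
[1.1.3.2.2] false → true (antecedent false ⇒ implication holds) = true
[1.1.3.2] false AND true = false
[1.1.3] false → false (antecedent false ⇒ implication holds) = true
[1.1] true AND true AND true = true
[1] NOT true = false
[2] exactly-one(true, false) = true
[root] false AND true = false
Overall: false → blocked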